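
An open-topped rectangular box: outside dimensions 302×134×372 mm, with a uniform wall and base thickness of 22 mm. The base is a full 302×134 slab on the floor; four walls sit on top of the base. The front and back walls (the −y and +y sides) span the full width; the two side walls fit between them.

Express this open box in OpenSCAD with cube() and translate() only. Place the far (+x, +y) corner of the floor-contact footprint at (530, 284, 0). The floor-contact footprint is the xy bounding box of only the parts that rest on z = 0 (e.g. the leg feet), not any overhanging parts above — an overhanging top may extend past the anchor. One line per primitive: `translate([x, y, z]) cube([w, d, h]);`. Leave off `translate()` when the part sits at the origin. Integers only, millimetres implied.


translate([228, 150, 0]) cube([302, 134, 22]);
translate([228, 150, 22]) cube([302, 22, 350]);
translate([228, 262, 22]) cube([302, 22, 350]);
translate([228, 172, 22]) cube([22, 90, 350]);
translate([508, 172, 22]) cube([22, 90, 350]);


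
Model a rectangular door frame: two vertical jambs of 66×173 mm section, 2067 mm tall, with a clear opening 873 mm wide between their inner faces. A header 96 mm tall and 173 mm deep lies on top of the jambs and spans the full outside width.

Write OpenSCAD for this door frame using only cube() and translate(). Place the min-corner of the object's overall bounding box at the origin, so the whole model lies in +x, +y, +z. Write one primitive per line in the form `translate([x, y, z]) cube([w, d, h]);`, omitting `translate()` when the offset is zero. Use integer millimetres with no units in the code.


cube([66, 173, 2067]);
translate([939, 0, 0]) cube([66, 173, 2067]);
translate([0, 0, 2067]) cube([1005, 173, 96]);


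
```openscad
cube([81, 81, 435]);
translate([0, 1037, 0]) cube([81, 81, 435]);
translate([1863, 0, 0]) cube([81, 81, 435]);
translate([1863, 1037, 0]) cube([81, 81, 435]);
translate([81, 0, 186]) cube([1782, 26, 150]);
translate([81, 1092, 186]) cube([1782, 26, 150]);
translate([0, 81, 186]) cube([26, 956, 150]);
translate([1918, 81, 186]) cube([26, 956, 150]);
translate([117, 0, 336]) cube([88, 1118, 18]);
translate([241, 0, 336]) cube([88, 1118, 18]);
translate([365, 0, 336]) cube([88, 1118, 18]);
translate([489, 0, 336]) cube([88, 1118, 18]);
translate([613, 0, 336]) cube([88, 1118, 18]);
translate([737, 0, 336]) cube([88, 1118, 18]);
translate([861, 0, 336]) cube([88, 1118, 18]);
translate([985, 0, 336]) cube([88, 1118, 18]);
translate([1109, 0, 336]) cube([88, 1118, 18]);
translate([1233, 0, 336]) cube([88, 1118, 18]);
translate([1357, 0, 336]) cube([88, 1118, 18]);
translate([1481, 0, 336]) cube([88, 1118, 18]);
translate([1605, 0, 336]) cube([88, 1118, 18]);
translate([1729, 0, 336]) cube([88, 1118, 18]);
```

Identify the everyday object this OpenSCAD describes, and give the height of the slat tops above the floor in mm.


A bed frame. The slat-top height is 354 mm.

Four posts, four rails, and a row of slats — a bed frame. Slats sit on the rails at z = 186 + 150 = 336; with slat thickness 18, the top is 354 mm.


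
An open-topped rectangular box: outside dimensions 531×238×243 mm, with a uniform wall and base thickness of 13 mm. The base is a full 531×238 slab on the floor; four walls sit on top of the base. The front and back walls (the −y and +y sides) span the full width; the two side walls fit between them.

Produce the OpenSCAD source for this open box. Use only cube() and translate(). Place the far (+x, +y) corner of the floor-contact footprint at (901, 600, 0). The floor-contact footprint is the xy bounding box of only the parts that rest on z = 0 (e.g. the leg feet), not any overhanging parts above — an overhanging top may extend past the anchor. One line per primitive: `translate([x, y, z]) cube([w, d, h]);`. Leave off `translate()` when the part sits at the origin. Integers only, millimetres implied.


translate([370, 362, 0]) cube([531, 238, 13]);
translate([370, 362, 13]) cube([531, 13, 230]);
translate([370, 587, 13]) cube([531, 13, 230]);
translate([370, 375, 13]) cube([13, 212, 230]);
translate([888, 375, 13]) cube([13, 212, 230]);


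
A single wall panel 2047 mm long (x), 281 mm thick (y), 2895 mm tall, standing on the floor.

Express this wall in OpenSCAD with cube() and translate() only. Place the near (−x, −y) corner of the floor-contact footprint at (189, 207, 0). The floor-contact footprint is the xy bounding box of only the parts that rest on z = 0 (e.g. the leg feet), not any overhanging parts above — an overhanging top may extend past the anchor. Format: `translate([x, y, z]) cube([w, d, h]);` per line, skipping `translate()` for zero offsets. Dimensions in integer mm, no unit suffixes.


translate([189, 207, 0]) cube([2047, 281, 2895]);


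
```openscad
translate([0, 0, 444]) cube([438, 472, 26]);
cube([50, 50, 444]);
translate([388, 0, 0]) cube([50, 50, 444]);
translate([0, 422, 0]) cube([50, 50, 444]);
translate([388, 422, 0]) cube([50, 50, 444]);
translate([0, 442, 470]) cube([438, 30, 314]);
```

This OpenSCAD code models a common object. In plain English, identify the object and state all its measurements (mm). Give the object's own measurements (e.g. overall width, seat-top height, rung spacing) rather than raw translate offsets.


A chair. The seat is a 438×472×26 mm slab with its top at z = 470 mm, on four 50×50 mm corner legs (flush with the seat edges, standing on z = 0). A flat backrest 30 mm thick, 314 mm tall, spans the full seat width and rises from the seat top along its +y edge, rear face flush with the rear of the seat.


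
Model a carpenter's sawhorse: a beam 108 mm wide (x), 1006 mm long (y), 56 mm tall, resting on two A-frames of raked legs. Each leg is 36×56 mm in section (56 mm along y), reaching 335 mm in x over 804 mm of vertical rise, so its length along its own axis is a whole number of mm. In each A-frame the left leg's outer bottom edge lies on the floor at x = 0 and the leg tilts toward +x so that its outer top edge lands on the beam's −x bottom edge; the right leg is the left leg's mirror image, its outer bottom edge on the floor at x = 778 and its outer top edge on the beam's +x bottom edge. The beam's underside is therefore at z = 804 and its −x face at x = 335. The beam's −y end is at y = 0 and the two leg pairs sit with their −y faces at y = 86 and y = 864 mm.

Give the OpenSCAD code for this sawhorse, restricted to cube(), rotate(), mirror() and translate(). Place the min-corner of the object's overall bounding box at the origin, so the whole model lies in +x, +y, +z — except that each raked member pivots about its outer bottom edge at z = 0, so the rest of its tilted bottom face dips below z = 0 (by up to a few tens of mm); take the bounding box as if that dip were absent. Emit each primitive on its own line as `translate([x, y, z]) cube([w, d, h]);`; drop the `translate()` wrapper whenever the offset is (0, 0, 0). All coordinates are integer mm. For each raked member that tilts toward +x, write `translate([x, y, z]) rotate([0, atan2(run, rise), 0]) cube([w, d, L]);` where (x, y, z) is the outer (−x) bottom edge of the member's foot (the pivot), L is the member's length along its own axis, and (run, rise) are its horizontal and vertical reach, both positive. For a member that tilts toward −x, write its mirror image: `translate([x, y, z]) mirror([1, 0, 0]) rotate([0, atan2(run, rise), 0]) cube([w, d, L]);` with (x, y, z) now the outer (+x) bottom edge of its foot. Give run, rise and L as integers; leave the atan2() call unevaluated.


translate([335, 0, 804]) cube([108, 1006, 56]);
translate([0, 86, 0]) rotate([0, atan2(335, 804), 0]) cube([36, 56, 871]);
translate([778, 86, 0]) mirror([1, 0, 0]) rotate([0, atan2(335, 804), 0]) cube([36, 56, 871]);
translate([0, 864, 0]) rotate([0, atan2(335, 804), 0]) cube([36, 56, 871]);
translate([778, 864, 0]) mirror([1, 0, 0]) rotate([0, atan2(335, 804), 0]) cube([36, 56, 871]);


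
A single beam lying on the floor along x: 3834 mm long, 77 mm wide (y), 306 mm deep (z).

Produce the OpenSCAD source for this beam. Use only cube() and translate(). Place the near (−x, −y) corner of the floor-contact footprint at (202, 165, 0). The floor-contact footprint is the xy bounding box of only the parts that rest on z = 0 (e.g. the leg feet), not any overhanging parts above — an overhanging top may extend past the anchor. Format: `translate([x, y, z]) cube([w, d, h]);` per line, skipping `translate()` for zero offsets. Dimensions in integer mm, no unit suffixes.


translate([202, 165, 0]) cube([3834, 77, 306]);


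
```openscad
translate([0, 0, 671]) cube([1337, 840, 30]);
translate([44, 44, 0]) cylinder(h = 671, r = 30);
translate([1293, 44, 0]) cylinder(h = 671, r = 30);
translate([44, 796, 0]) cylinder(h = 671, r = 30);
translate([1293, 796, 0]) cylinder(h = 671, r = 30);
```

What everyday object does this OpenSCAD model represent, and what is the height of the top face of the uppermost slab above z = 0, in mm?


A table. The table height is 701 mm.

A 1337×840×30 slab sits at z = 671 on four Ø60 mm round legs — a table. The top surface is at 671 + 30 = 701 mm.


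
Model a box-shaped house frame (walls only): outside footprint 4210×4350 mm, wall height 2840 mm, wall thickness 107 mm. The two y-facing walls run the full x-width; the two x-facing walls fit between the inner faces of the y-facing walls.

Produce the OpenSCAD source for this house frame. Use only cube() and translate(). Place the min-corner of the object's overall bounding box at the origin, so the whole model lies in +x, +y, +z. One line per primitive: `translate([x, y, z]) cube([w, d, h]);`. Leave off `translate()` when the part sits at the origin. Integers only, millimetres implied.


cube([4210, 107, 2840]);
translate([0, 4243, 0]) cube([4210, 107, 2840]);
translate([0, 107, 0]) cube([107, 4136, 2840]);
translate([4103, 107, 0]) cube([107, 4136, 2840]);


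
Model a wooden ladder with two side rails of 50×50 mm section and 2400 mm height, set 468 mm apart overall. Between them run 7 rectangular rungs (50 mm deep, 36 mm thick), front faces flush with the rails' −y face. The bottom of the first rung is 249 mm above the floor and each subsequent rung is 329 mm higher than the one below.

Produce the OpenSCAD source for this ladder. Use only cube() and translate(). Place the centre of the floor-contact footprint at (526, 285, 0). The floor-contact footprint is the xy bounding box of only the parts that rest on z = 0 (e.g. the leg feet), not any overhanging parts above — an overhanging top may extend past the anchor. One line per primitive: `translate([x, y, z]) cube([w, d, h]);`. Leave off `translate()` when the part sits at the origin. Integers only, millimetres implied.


translate([292, 260, 0]) cube([50, 50, 2400]);
translate([710, 260, 0]) cube([50, 50, 2400]);
translate([342, 260, 249]) cube([368, 50, 36]);
translate([342, 260, 578]) cube([368, 50, 36]);
translate([342, 260, 907]) cube([368, 50, 36]);
translate([342, 260, 1236]) cube([368, 50, 36]);
translate([342, 260, 1565]) cube([368, 50, 36]);
translate([342, 260, 1894]) cube([368, 50, 36]);
translate([342, 260, 2223]) cube([368, 50, 36]);


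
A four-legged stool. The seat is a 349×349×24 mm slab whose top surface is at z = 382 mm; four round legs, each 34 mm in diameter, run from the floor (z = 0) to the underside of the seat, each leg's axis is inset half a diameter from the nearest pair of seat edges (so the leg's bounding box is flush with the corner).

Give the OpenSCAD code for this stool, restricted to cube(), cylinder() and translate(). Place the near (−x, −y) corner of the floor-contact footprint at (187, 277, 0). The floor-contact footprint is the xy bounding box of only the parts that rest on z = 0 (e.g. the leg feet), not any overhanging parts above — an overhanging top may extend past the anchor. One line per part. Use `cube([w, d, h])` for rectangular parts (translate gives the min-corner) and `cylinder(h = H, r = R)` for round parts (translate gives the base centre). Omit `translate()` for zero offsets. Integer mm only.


translate([187, 277, 358]) cube([349, 349, 24]);
translate([204, 294, 0]) cylinder(h = 358, r = 17);
translate([519, 294, 0]) cylinder(h = 358, r = 17);
translate([204, 609, 0]) cylinder(h = 358, r = 17);
translate([519, 609, 0]) cylinder(h = 358, r = 17);


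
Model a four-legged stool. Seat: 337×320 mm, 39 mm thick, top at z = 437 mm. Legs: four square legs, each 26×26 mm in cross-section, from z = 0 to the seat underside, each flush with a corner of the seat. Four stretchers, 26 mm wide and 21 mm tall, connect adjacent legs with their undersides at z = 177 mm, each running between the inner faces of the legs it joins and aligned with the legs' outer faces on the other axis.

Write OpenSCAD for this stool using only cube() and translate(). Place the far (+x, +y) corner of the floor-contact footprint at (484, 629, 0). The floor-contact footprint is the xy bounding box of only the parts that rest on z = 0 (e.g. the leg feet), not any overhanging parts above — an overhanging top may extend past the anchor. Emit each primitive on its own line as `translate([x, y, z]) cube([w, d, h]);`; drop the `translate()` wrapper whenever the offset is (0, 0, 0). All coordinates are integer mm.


translate([147, 309, 398]) cube([337, 320, 39]);
translate([147, 309, 0]) cube([26, 26, 398]);
translate([458, 309, 0]) cube([26, 26, 398]);
translate([147, 603, 0]) cube([26, 26, 398]);
translate([458, 603, 0]) cube([26, 26, 398]);
translate([173, 309, 177]) cube([285, 26, 21]);
translate([173, 603, 177]) cube([285, 26, 21]);
translate([147, 335, 177]) cube([26, 268, 21]);
translate([458, 335, 177]) cube([26, 268, 21]);


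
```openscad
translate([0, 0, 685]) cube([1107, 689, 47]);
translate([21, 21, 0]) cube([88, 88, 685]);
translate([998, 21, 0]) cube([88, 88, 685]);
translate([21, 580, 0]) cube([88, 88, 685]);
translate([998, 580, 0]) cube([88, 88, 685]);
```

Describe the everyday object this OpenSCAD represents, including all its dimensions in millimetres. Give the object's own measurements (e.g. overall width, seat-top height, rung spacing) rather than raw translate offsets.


A table: top 1107 mm (x) × 689 mm (y), 47 mm thick, upper face at z = 732 mm, on four 88×88 mm square legs, each inset 21 mm from the nearest pair of top edges from z = 0 to the bottom of the top.


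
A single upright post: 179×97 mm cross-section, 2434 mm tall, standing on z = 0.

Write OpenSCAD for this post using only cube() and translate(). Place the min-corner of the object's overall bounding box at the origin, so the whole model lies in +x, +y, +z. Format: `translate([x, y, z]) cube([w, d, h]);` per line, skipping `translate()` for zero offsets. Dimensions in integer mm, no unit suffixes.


cube([179, 97, 2434]);


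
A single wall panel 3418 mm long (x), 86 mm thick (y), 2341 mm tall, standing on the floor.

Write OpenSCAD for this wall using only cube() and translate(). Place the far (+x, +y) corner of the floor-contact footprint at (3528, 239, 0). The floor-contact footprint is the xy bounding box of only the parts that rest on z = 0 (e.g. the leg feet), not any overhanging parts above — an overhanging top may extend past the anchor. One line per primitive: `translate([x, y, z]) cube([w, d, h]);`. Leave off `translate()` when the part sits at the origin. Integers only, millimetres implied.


translate([110, 153, 0]) cube([3418, 86, 2341]);


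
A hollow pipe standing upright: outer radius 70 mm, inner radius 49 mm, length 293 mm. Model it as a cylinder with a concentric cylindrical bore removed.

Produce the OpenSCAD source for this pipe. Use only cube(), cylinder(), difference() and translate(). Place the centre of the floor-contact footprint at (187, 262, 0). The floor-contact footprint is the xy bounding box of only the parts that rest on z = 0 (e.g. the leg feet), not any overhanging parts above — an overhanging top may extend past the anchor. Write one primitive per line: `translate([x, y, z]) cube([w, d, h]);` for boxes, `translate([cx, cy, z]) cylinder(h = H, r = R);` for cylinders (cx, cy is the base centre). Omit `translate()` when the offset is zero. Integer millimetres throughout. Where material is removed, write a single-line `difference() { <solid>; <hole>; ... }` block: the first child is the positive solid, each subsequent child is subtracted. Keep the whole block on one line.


difference() { translate([187, 262, 0]) cylinder(h = 293, r = 70); translate([187, 262, 0]) cylinder(h = 293, r = 49); }


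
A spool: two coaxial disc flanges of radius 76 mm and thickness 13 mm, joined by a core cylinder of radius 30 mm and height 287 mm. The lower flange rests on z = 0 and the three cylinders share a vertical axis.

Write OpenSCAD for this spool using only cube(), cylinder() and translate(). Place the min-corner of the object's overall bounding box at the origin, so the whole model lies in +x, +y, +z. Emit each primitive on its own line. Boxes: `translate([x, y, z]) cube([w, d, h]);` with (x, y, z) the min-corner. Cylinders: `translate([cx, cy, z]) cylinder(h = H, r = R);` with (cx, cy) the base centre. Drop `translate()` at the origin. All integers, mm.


translate([76, 76, 0]) cylinder(h = 13, r = 76);
translate([76, 76, 13]) cylinder(h = 287, r = 30);
translate([76, 76, 300]) cylinder(h = 13, r = 76);


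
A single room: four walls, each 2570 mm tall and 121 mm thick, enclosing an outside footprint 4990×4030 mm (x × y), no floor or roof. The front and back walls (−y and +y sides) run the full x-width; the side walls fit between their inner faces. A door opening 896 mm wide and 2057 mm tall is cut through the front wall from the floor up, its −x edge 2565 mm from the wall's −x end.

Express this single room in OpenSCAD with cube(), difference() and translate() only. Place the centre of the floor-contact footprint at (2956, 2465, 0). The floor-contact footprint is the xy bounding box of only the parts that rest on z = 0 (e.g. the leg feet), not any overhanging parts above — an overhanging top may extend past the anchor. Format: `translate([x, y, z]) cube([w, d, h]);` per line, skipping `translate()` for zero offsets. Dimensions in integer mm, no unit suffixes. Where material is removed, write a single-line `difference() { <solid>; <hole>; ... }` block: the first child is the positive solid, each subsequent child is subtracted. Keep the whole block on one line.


difference() { translate([461, 450, 0]) cube([4990, 121, 2570]); translate([3026, 450, 0]) cube([896, 121, 2057]); }
translate([461, 4359, 0]) cube([4990, 121, 2570]);
translate([461, 571, 0]) cube([121, 3788, 2570]);
translate([5330, 571, 0]) cube([121, 3788, 2570]);


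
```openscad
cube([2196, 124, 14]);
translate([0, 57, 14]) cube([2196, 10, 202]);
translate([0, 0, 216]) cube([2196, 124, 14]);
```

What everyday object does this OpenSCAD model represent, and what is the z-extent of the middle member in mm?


An I-beam. The web height is 202 mm.

Two wide flanges with a thin centred web — an I-beam. Overall 230 mm minus two 14 mm flanges gives a web of 230 − 2·14 = 202 mm.


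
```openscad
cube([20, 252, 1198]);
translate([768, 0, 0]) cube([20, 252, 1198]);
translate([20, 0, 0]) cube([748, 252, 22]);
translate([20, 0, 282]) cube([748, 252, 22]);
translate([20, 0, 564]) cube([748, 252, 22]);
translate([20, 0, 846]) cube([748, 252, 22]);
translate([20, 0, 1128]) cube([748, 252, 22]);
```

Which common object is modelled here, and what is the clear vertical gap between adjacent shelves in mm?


A bookshelf. The clear shelf gap is 260 mm.

Two tall side panels with 5 horizontal boards between them — a bookshelf. The first two shelf undersides are at z = 0 and z = 282; with shelf thickness 22, the clear gap is 282 − 0 − 22 = 260 mm.


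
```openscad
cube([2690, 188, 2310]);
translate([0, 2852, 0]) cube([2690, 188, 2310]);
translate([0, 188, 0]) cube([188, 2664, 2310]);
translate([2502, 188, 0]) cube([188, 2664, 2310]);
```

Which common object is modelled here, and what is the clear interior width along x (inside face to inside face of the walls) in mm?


A house (or room) frame. The interior width is 2314 mm.

Four 2310 mm walls enclosing a rectangle with no floor or roof — a room or house frame. Outside width is 2690 mm and wall thickness is 188 mm, so the interior width is 2690 − 2 × 188 = 2314 mm.


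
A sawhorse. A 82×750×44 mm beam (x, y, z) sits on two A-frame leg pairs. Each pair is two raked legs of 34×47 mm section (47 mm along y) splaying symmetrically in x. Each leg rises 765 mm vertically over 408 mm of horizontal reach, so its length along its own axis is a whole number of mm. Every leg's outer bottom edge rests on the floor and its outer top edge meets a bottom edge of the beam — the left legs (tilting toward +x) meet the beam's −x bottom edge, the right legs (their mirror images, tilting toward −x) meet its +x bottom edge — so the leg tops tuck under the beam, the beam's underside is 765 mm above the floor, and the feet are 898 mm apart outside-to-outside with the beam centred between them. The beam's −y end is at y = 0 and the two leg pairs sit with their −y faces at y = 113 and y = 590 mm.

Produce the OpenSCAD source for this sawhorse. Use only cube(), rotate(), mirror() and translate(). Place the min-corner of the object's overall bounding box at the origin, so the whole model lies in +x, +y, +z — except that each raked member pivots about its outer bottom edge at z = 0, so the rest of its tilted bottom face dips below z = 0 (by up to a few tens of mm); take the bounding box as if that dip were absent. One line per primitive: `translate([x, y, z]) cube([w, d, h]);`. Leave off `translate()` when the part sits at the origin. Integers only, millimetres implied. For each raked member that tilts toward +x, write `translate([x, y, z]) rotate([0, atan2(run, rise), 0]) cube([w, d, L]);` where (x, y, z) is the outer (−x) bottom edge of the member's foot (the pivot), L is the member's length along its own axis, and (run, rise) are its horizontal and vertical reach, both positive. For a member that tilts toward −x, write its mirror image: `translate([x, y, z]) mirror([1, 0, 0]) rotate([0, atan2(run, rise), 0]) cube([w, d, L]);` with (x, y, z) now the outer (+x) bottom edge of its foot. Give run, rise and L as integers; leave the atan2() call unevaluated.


// leg length = √(408² + 765²) = 867
// right-leg outer foot x = 2·408 + 82 = 898
// beam min-corner = (408, 0, 765)
translate([408, 0, 765]) cube([82, 750, 44]);
translate([0, 113, 0]) rotate([0, atan2(408, 765), 0]) cube([34, 47, 867]);
translate([898, 113, 0]) mirror([1, 0, 0]) rotate([0, atan2(408, 765), 0]) cube([34, 47, 867]);
translate([0, 590, 0]) rotate([0, atan2(408, 765), 0]) cube([34, 47, 867]);
translate([898, 590, 0]) mirror([1, 0, 0]) rotate([0, atan2(408, 765), 0]) cube([34, 47, 867]);


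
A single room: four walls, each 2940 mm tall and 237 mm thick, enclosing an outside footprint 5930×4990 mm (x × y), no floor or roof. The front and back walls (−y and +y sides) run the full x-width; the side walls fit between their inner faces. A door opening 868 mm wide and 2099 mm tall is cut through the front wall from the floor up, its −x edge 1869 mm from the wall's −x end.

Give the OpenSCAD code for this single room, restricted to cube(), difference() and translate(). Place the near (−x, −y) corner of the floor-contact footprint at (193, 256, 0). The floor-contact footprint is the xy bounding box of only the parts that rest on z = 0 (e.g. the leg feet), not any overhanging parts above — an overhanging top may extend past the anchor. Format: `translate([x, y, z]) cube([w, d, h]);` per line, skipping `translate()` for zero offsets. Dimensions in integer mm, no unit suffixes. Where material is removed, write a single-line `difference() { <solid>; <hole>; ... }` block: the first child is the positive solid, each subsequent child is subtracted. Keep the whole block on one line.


difference() { translate([193, 256, 0]) cube([5930, 237, 2940]); translate([2062, 256, 0]) cube([868, 237, 2099]); }
translate([193, 5009, 0]) cube([5930, 237, 2940]);
translate([193, 493, 0]) cube([237, 4516, 2940]);
translate([5886, 493, 0]) cube([237, 4516, 2940]);


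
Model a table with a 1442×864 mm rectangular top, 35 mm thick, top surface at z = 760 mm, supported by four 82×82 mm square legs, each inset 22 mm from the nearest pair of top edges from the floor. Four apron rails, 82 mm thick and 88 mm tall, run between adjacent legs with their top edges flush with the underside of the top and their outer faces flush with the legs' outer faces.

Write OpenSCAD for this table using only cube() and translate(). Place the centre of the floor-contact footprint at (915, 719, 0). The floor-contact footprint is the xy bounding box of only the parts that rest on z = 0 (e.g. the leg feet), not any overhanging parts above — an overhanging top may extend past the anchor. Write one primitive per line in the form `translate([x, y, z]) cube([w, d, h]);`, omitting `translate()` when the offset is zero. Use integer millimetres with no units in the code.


translate([194, 287, 725]) cube([1442, 864, 35]);
translate([216, 309, 0]) cube([82, 82, 725]);
translate([1532, 309, 0]) cube([82, 82, 725]);
translate([216, 1047, 0]) cube([82, 82, 725]);
translate([1532, 1047, 0]) cube([82, 82, 725]);
translate([298, 309, 637]) cube([1234, 82, 88]);
translate([298, 1047, 637]) cube([1234, 82, 88]);
translate([216, 391, 637]) cube([82, 656, 88]);
translate([1532, 391, 637]) cube([82, 656, 88]);


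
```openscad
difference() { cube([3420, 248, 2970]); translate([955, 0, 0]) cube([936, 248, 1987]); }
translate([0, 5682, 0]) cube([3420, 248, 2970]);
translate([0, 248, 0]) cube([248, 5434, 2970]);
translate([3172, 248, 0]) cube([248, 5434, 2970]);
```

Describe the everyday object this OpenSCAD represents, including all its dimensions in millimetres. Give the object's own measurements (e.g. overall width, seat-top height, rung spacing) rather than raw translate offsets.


A single room: four walls, each 2970 mm tall and 248 mm thick, enclosing an outside footprint 3420×5930 mm (x × y), no floor or roof. The front and back walls (−y and +y sides) run the full x-width; the side walls fit between their inner faces. A door opening 936 mm wide and 1987 mm tall is cut through the front wall from the floor up, its −x edge 955 mm from the wall's −x end.


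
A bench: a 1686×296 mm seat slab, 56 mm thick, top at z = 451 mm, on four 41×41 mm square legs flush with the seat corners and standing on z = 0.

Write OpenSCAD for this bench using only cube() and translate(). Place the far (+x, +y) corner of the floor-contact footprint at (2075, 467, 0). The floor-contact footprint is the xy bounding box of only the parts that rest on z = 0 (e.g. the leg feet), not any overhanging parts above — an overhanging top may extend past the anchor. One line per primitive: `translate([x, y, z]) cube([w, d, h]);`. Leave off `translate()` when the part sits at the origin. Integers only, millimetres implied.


translate([389, 171, 395]) cube([1686, 296, 56]);
translate([389, 171, 0]) cube([41, 41, 395]);
translate([389, 426, 0]) cube([41, 41, 395]);
translate([2034, 171, 0]) cube([41, 41, 395]);
translate([2034, 426, 0]) cube([41, 41, 395]);


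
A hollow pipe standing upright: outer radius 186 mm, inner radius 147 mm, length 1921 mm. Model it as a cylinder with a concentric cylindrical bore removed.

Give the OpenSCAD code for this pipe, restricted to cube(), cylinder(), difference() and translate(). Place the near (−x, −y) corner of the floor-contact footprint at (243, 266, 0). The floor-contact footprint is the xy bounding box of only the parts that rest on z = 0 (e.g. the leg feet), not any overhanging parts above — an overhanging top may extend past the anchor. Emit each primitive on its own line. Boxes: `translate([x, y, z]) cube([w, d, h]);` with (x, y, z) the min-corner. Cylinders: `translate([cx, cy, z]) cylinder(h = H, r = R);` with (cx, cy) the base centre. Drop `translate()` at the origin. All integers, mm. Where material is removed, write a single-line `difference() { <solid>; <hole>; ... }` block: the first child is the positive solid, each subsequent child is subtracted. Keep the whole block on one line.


difference() { translate([429, 452, 0]) cylinder(h = 1921, r = 186); translate([429, 452, 0]) cylinder(h = 1921, r = 147); }


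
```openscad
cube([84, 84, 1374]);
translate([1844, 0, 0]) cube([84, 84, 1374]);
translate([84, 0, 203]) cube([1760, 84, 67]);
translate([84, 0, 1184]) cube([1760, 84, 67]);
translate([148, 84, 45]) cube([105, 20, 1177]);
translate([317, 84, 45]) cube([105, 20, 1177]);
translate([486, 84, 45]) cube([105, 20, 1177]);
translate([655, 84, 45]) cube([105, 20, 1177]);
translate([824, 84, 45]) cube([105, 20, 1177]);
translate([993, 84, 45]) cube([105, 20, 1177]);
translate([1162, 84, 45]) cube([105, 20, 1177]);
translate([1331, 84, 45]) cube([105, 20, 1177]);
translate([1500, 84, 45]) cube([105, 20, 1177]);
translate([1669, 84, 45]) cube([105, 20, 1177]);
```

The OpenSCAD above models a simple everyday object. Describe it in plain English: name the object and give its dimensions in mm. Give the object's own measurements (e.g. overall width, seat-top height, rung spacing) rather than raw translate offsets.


A fence section. Two 84×84 mm posts, 1374 mm tall, stand on the floor with a clear span of 1760 mm between their inner faces. Two horizontal rails of 84×67 mm section span the gap between the posts with their undersides at z = 203 mm and z = 1184 mm, flush with the posts' −y face. 10 pickets, each 105 mm wide, 20 mm thick and 1177 mm tall, are fixed to the +y face of the rails with their bottoms at z = 45 mm, spaced across the span with a 64 mm gap after the −x post and between neighbouring pickets, with 70 mm left before the +x post.


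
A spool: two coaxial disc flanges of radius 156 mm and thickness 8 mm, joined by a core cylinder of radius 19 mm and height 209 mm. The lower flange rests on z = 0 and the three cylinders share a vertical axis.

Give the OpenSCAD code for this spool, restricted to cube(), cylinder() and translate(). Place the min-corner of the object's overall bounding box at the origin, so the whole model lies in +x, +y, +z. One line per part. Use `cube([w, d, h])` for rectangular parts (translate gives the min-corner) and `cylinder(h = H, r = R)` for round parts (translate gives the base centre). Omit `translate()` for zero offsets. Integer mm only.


translate([156, 156, 0]) cylinder(h = 8, r = 156);
translate([156, 156, 8]) cylinder(h = 209, r = 19);
translate([156, 156, 217]) cylinder(h = 8, r = 156);


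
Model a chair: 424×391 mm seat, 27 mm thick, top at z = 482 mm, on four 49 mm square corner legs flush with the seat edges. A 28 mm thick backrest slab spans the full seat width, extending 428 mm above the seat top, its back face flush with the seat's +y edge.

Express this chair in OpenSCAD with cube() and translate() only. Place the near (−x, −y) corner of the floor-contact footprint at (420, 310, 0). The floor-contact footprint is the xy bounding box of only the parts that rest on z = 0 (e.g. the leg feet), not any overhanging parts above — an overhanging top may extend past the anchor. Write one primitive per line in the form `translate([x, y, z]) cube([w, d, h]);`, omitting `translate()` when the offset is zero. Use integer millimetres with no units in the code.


translate([420, 310, 455]) cube([424, 391, 27]);
translate([420, 310, 0]) cube([49, 49, 455]);
translate([795, 310, 0]) cube([49, 49, 455]);
translate([420, 652, 0]) cube([49, 49, 455]);
translate([795, 652, 0]) cube([49, 49, 455]);
translate([420, 673, 482]) cube([424, 28, 428]);


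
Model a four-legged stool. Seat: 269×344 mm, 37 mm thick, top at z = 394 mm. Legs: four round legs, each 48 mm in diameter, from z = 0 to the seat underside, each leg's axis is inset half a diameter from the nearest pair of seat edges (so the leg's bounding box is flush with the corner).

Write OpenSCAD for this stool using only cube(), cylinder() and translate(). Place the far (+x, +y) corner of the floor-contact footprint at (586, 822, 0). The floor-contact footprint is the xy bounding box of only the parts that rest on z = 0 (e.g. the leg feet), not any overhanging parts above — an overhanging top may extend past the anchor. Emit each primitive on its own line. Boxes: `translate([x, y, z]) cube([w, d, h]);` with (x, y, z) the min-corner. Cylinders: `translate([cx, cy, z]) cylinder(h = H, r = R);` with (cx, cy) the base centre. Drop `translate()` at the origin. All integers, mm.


translate([317, 478, 357]) cube([269, 344, 37]);
translate([341, 502, 0]) cylinder(h = 357, r = 24);
translate([562, 502, 0]) cylinder(h = 357, r = 24);
translate([341, 798, 0]) cylinder(h = 357, r = 24);
translate([562, 798, 0]) cylinder(h = 357, r = 24);


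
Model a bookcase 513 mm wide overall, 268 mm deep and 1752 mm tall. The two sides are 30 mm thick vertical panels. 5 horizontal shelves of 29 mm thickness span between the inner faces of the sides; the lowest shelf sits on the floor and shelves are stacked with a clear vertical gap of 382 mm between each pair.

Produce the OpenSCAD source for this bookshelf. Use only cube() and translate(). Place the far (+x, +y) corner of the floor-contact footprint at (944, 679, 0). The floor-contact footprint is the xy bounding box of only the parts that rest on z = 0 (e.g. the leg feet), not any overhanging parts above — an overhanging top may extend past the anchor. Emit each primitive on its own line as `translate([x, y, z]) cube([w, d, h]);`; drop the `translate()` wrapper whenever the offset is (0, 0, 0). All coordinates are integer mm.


translate([431, 411, 0]) cube([30, 268, 1752]);
translate([914, 411, 0]) cube([30, 268, 1752]);
translate([461, 411, 0]) cube([453, 268, 29]);
translate([461, 411, 411]) cube([453, 268, 29]);
translate([461, 411, 822]) cube([453, 268, 29]);
translate([461, 411, 1233]) cube([453, 268, 29]);
translate([461, 411, 1644]) cube([453, 268, 29]);


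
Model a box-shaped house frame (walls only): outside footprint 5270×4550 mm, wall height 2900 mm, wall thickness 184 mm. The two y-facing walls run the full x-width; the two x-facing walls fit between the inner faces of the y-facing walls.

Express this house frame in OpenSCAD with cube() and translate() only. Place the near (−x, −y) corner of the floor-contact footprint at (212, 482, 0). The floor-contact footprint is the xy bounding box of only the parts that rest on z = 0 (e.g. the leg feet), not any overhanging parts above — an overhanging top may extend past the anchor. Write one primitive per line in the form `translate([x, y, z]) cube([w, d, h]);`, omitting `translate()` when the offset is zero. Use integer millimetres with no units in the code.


translate([212, 482, 0]) cube([5270, 184, 2900]);
translate([212, 4848, 0]) cube([5270, 184, 2900]);
translate([212, 666, 0]) cube([184, 4182, 2900]);
translate([5298, 666, 0]) cube([184, 4182, 2900]);


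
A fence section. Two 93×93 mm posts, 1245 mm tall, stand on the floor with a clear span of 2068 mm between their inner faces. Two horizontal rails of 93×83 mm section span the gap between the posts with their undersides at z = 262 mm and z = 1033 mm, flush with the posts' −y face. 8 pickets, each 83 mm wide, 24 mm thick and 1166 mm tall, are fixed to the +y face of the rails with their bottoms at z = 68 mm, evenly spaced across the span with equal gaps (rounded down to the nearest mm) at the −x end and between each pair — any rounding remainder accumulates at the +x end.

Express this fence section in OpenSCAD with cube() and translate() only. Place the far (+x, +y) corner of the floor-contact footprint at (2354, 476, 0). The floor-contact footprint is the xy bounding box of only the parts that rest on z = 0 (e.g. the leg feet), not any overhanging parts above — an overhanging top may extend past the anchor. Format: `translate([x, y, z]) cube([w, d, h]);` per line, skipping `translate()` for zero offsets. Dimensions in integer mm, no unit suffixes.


translate([100, 383, 0]) cube([93, 93, 1245]);
translate([2261, 383, 0]) cube([93, 93, 1245]);
translate([193, 383, 262]) cube([2068, 93, 83]);
translate([193, 383, 1033]) cube([2068, 93, 83]);
translate([349, 476, 68]) cube([83, 24, 1166]);
translate([588, 476, 68]) cube([83, 24, 1166]);
translate([827, 476, 68]) cube([83, 24, 1166]);
translate([1066, 476, 68]) cube([83, 24, 1166]);
translate([1305, 476, 68]) cube([83, 24, 1166]);
translate([1544, 476, 68]) cube([83, 24, 1166]);
translate([1783, 476, 68]) cube([83, 24, 1166]);
translate([2022, 476, 68]) cube([83, 24, 1166]);


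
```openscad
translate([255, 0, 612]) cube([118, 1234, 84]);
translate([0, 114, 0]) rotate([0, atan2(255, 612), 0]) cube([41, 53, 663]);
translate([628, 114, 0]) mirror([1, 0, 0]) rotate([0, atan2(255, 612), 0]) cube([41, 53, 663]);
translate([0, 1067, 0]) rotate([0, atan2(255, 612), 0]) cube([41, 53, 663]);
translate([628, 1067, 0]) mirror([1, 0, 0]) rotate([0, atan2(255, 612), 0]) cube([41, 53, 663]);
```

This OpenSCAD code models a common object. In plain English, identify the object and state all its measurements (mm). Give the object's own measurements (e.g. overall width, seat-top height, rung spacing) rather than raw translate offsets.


A sawhorse. A 118×1234×84 mm beam (x, y, z) sits on two A-frame leg pairs. Each pair is two raked legs of 41×53 mm section (53 mm along y) splaying symmetrically in x. Each leg rises 612 mm vertically over 255 mm of horizontal reach and is 663 mm long along its own axis. Every leg's outer bottom edge rests on the floor and its outer top edge meets a bottom edge of the beam — the left legs (tilting toward +x) meet the beam's −x bottom edge, the right legs (their mirror images, tilting toward −x) meet its +x bottom edge — so the leg tops tuck under the beam, the beam's underside is 612 mm above the floor, and the feet are 628 mm apart outside-to-outside with the beam centred between them. The two leg pairs are set in 114 mm from either end of the beam.


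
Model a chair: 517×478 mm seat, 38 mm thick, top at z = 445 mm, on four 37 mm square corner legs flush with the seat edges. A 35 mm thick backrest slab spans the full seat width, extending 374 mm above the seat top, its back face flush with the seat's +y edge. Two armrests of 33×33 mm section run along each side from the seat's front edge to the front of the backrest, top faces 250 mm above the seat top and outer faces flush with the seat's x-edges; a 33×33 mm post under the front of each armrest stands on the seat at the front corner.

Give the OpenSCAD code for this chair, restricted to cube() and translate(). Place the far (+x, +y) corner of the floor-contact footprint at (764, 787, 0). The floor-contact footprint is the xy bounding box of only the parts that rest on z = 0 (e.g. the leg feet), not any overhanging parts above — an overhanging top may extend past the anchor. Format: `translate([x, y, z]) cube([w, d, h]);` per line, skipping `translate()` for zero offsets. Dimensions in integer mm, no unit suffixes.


translate([247, 309, 407]) cube([517, 478, 38]);
translate([247, 309, 0]) cube([37, 37, 407]);
translate([727, 309, 0]) cube([37, 37, 407]);
translate([247, 750, 0]) cube([37, 37, 407]);
translate([727, 750, 0]) cube([37, 37, 407]);
translate([247, 752, 445]) cube([517, 35, 374]);
translate([247, 309, 662]) cube([33, 443, 33]);
translate([731, 309, 662]) cube([33, 443, 33]);
translate([247, 309, 445]) cube([33, 33, 217]);
translate([731, 309, 445]) cube([33, 33, 217]);


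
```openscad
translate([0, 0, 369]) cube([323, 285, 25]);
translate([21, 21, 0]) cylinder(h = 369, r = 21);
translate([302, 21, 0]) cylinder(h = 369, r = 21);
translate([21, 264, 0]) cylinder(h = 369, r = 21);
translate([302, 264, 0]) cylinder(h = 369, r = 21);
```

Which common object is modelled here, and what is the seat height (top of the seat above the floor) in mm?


A stool. The seat height is 394 mm.

A 323×285×25 slab at z = 369 on four corner cylinders — a stool. The seat top is 369 + 25 = 394 mm.
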